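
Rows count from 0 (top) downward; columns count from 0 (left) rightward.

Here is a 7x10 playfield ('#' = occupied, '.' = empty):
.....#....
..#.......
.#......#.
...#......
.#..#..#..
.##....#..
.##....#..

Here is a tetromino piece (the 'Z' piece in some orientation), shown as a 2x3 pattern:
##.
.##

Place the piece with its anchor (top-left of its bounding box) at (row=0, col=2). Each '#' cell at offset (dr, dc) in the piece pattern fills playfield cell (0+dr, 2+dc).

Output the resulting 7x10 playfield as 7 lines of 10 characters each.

Answer: ..##.#....
..###.....
.#......#.
...#......
.#..#..#..
.##....#..
.##....#..

Derivation:
Fill (0+0,2+0) = (0,2)
Fill (0+0,2+1) = (0,3)
Fill (0+1,2+1) = (1,3)
Fill (0+1,2+2) = (1,4)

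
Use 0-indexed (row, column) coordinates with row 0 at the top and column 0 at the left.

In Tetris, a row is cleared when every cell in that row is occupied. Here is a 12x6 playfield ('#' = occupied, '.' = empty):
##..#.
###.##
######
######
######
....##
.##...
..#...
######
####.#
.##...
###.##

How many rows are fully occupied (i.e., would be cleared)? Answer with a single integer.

Answer: 4

Derivation:
Check each row:
  row 0: 3 empty cells -> not full
  row 1: 1 empty cell -> not full
  row 2: 0 empty cells -> FULL (clear)
  row 3: 0 empty cells -> FULL (clear)
  row 4: 0 empty cells -> FULL (clear)
  row 5: 4 empty cells -> not full
  row 6: 4 empty cells -> not full
  row 7: 5 empty cells -> not full
  row 8: 0 empty cells -> FULL (clear)
  row 9: 1 empty cell -> not full
  row 10: 4 empty cells -> not full
  row 11: 1 empty cell -> not full
Total rows cleared: 4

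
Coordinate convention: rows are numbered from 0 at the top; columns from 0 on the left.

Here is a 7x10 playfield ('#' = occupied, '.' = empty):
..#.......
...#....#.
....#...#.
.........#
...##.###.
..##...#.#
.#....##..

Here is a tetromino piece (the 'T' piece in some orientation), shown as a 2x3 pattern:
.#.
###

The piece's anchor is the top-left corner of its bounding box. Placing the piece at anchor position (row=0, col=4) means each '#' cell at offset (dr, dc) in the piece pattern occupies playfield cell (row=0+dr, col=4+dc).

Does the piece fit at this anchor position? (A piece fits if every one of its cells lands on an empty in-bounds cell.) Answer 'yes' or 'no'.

Check each piece cell at anchor (0, 4):
  offset (0,1) -> (0,5): empty -> OK
  offset (1,0) -> (1,4): empty -> OK
  offset (1,1) -> (1,5): empty -> OK
  offset (1,2) -> (1,6): empty -> OK
All cells valid: yes

Answer: yes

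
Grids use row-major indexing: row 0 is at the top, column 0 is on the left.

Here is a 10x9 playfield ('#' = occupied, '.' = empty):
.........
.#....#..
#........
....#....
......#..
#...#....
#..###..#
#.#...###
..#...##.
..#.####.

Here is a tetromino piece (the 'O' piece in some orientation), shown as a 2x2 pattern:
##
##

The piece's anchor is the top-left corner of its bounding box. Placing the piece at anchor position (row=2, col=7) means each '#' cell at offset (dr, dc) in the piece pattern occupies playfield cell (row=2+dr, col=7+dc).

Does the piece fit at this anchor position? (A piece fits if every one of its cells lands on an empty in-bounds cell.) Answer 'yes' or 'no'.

Check each piece cell at anchor (2, 7):
  offset (0,0) -> (2,7): empty -> OK
  offset (0,1) -> (2,8): empty -> OK
  offset (1,0) -> (3,7): empty -> OK
  offset (1,1) -> (3,8): empty -> OK
All cells valid: yes

Answer: yes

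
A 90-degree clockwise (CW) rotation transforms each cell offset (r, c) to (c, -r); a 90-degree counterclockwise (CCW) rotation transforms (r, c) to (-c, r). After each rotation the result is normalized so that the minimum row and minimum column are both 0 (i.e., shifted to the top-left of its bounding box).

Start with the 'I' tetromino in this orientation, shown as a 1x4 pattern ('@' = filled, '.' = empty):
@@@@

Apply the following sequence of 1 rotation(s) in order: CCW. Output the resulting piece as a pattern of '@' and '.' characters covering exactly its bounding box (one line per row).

Start:
@@@@
After rotation 1 (CCW):
@
@
@
@

Answer: @
@
@
@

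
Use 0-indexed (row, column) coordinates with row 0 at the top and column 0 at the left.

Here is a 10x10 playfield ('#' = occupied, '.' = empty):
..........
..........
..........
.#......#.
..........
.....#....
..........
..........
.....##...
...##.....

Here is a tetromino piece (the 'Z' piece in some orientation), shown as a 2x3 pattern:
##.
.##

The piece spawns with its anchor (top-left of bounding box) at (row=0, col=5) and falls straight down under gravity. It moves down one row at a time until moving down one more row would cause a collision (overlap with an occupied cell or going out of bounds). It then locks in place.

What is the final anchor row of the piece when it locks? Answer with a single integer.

Answer: 4

Derivation:
Spawn at (row=0, col=5). Try each row:
  row 0: fits
  row 1: fits
  row 2: fits
  row 3: fits
  row 4: fits
  row 5: blocked -> lock at row 4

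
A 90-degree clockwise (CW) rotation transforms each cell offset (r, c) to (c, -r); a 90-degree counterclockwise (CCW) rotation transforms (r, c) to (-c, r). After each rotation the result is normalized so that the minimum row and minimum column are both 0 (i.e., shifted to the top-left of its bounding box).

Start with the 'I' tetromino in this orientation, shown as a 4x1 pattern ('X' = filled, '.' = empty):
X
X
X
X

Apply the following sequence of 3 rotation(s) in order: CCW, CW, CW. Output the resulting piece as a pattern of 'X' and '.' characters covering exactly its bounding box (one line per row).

Start:
X
X
X
X
After rotation 1 (CCW):
XXXX
After rotation 2 (CW):
X
X
X
X
After rotation 3 (CW):
XXXX

Answer: XXXX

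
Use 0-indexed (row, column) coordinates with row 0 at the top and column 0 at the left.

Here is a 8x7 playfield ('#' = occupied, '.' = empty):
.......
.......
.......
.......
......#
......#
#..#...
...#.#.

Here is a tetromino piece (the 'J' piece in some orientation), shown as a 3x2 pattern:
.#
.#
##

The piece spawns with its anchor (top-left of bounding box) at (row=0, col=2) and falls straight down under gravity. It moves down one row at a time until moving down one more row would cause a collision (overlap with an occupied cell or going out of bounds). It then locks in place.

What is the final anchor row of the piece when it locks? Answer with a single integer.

Answer: 3

Derivation:
Spawn at (row=0, col=2). Try each row:
  row 0: fits
  row 1: fits
  row 2: fits
  row 3: fits
  row 4: blocked -> lock at row 3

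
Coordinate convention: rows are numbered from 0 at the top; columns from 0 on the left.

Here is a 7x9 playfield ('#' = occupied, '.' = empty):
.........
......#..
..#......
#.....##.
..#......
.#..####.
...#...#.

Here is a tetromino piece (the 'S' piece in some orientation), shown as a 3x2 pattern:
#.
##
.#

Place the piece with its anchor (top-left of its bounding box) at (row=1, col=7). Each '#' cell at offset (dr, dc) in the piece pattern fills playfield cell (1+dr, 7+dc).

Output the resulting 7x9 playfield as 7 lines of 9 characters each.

Fill (1+0,7+0) = (1,7)
Fill (1+1,7+0) = (2,7)
Fill (1+1,7+1) = (2,8)
Fill (1+2,7+1) = (3,8)

Answer: .........
......##.
..#....##
#.....###
..#......
.#..####.
...#...#.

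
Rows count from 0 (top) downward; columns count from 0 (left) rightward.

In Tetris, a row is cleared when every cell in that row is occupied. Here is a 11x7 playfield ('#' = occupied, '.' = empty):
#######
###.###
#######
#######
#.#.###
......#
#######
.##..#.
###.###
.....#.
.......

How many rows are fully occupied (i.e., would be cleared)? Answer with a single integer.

Answer: 4

Derivation:
Check each row:
  row 0: 0 empty cells -> FULL (clear)
  row 1: 1 empty cell -> not full
  row 2: 0 empty cells -> FULL (clear)
  row 3: 0 empty cells -> FULL (clear)
  row 4: 2 empty cells -> not full
  row 5: 6 empty cells -> not full
  row 6: 0 empty cells -> FULL (clear)
  row 7: 4 empty cells -> not full
  row 8: 1 empty cell -> not full
  row 9: 6 empty cells -> not full
  row 10: 7 empty cells -> not full
Total rows cleared: 4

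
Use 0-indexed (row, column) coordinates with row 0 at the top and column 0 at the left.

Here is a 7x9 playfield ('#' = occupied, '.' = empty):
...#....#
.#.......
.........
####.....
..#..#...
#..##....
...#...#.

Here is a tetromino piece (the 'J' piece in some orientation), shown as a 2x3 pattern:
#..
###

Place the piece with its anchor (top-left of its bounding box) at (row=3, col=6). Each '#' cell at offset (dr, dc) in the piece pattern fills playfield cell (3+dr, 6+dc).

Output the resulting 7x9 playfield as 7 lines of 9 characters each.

Answer: ...#....#
.#.......
.........
####..#..
..#..####
#..##....
...#...#.

Derivation:
Fill (3+0,6+0) = (3,6)
Fill (3+1,6+0) = (4,6)
Fill (3+1,6+1) = (4,7)
Fill (3+1,6+2) = (4,8)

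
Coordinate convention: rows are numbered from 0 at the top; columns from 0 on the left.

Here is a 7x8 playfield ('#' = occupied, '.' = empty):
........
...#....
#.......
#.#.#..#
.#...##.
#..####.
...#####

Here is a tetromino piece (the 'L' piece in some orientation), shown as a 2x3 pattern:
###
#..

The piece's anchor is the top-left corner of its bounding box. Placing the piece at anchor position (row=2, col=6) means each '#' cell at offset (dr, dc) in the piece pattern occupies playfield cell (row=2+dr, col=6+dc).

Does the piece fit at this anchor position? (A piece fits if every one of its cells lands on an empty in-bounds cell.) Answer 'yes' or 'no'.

Answer: no

Derivation:
Check each piece cell at anchor (2, 6):
  offset (0,0) -> (2,6): empty -> OK
  offset (0,1) -> (2,7): empty -> OK
  offset (0,2) -> (2,8): out of bounds -> FAIL
  offset (1,0) -> (3,6): empty -> OK
All cells valid: no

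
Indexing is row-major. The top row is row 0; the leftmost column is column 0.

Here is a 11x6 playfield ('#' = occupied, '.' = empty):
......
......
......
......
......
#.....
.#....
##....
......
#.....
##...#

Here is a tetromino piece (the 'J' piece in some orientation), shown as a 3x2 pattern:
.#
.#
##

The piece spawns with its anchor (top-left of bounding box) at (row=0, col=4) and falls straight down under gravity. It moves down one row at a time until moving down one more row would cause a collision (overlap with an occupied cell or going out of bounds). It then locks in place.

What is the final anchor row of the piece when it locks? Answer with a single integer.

Spawn at (row=0, col=4). Try each row:
  row 0: fits
  row 1: fits
  row 2: fits
  row 3: fits
  row 4: fits
  row 5: fits
  row 6: fits
  row 7: fits
  row 8: blocked -> lock at row 7

Answer: 7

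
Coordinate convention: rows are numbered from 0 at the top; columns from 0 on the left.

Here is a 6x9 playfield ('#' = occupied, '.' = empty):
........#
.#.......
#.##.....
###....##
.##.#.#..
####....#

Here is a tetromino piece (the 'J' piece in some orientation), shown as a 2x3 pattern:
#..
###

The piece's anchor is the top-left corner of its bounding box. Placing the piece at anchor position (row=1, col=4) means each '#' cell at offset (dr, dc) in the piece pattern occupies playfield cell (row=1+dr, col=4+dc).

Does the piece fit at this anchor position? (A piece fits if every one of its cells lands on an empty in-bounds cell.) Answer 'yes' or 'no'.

Answer: yes

Derivation:
Check each piece cell at anchor (1, 4):
  offset (0,0) -> (1,4): empty -> OK
  offset (1,0) -> (2,4): empty -> OK
  offset (1,1) -> (2,5): empty -> OK
  offset (1,2) -> (2,6): empty -> OK
All cells valid: yes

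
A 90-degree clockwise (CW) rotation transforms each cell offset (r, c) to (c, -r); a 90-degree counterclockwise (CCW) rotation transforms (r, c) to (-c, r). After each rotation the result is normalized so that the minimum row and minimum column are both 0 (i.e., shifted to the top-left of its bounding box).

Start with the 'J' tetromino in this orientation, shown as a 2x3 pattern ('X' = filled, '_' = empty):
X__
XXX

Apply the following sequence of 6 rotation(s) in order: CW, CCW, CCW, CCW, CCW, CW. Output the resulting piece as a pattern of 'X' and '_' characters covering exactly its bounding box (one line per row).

Start:
X__
XXX
After rotation 1 (CW):
XX
X_
X_
After rotation 2 (CCW):
X__
XXX
After rotation 3 (CCW):
_X
_X
XX
After rotation 4 (CCW):
XXX
__X
After rotation 5 (CCW):
XX
X_
X_
After rotation 6 (CW):
XXX
__X

Answer: XXX
__X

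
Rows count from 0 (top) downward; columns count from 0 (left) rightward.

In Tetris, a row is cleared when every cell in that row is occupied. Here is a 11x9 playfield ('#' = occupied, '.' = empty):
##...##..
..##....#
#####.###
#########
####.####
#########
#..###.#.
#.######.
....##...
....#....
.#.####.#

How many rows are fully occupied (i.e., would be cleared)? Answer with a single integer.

Answer: 2

Derivation:
Check each row:
  row 0: 5 empty cells -> not full
  row 1: 6 empty cells -> not full
  row 2: 1 empty cell -> not full
  row 3: 0 empty cells -> FULL (clear)
  row 4: 1 empty cell -> not full
  row 5: 0 empty cells -> FULL (clear)
  row 6: 4 empty cells -> not full
  row 7: 2 empty cells -> not full
  row 8: 7 empty cells -> not full
  row 9: 8 empty cells -> not full
  row 10: 3 empty cells -> not full
Total rows cleared: 2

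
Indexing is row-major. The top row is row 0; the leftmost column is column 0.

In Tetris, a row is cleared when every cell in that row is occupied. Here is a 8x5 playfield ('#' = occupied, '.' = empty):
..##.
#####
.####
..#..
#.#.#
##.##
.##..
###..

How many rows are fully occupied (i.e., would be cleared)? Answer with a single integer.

Answer: 1

Derivation:
Check each row:
  row 0: 3 empty cells -> not full
  row 1: 0 empty cells -> FULL (clear)
  row 2: 1 empty cell -> not full
  row 3: 4 empty cells -> not full
  row 4: 2 empty cells -> not full
  row 5: 1 empty cell -> not full
  row 6: 3 empty cells -> not full
  row 7: 2 empty cells -> not full
Total rows cleared: 1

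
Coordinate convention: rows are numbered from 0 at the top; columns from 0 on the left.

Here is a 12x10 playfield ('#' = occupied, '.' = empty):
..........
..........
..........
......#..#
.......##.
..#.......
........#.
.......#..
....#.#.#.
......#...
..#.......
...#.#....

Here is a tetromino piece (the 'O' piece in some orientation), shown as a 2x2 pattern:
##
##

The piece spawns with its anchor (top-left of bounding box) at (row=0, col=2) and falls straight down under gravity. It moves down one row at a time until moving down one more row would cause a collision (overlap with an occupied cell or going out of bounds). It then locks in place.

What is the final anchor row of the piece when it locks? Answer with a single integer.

Answer: 3

Derivation:
Spawn at (row=0, col=2). Try each row:
  row 0: fits
  row 1: fits
  row 2: fits
  row 3: fits
  row 4: blocked -> lock at row 3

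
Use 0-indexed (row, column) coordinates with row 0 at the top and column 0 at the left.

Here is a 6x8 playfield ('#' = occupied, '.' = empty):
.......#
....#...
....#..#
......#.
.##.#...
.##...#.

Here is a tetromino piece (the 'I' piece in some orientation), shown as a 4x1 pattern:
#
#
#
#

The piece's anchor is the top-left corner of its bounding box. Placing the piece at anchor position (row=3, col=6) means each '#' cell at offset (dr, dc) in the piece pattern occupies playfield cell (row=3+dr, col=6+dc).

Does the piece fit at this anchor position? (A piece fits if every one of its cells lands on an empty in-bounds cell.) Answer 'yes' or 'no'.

Answer: no

Derivation:
Check each piece cell at anchor (3, 6):
  offset (0,0) -> (3,6): occupied ('#') -> FAIL
  offset (1,0) -> (4,6): empty -> OK
  offset (2,0) -> (5,6): occupied ('#') -> FAIL
  offset (3,0) -> (6,6): out of bounds -> FAIL
All cells valid: no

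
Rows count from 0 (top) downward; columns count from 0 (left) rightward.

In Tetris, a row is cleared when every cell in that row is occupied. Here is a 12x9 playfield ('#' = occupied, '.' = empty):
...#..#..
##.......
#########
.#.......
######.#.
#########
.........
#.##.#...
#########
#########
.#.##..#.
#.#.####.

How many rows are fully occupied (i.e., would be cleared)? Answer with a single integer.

Answer: 4

Derivation:
Check each row:
  row 0: 7 empty cells -> not full
  row 1: 7 empty cells -> not full
  row 2: 0 empty cells -> FULL (clear)
  row 3: 8 empty cells -> not full
  row 4: 2 empty cells -> not full
  row 5: 0 empty cells -> FULL (clear)
  row 6: 9 empty cells -> not full
  row 7: 5 empty cells -> not full
  row 8: 0 empty cells -> FULL (clear)
  row 9: 0 empty cells -> FULL (clear)
  row 10: 5 empty cells -> not full
  row 11: 3 empty cells -> not full
Total rows cleared: 4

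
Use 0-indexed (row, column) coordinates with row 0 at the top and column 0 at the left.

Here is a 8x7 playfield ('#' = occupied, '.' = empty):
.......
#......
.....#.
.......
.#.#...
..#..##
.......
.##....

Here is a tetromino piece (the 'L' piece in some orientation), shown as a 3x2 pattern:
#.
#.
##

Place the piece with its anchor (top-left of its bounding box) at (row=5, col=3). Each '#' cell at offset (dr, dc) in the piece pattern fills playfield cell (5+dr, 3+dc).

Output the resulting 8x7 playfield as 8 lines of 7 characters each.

Fill (5+0,3+0) = (5,3)
Fill (5+1,3+0) = (6,3)
Fill (5+2,3+0) = (7,3)
Fill (5+2,3+1) = (7,4)

Answer: .......
#......
.....#.
.......
.#.#...
..##.##
...#...
.####..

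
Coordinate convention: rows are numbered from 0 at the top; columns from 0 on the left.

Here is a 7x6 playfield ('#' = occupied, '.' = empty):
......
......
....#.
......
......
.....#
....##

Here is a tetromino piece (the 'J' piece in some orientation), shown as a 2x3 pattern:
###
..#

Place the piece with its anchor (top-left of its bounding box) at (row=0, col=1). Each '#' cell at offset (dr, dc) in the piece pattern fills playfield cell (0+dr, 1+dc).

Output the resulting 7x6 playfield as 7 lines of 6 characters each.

Fill (0+0,1+0) = (0,1)
Fill (0+0,1+1) = (0,2)
Fill (0+0,1+2) = (0,3)
Fill (0+1,1+2) = (1,3)

Answer: .###..
...#..
....#.
......
......
.....#
....##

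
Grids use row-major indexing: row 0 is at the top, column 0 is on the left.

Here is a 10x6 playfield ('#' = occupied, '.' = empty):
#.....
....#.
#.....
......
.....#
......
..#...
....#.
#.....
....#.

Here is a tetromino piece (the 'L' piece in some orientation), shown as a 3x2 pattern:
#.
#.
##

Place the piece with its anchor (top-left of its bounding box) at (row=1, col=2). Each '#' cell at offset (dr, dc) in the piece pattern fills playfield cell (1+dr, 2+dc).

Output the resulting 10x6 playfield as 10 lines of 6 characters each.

Fill (1+0,2+0) = (1,2)
Fill (1+1,2+0) = (2,2)
Fill (1+2,2+0) = (3,2)
Fill (1+2,2+1) = (3,3)

Answer: #.....
..#.#.
#.#...
..##..
.....#
......
..#...
....#.
#.....
....#.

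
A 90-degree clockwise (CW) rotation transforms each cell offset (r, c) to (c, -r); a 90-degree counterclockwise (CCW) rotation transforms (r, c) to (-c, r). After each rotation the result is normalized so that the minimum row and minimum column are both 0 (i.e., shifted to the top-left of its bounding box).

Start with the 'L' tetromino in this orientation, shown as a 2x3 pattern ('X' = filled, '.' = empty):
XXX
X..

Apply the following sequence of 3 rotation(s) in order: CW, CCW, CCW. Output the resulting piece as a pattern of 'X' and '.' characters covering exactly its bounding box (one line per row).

Start:
XXX
X..
After rotation 1 (CW):
XX
.X
.X
After rotation 2 (CCW):
XXX
X..
After rotation 3 (CCW):
X.
X.
XX

Answer: X.
X.
XX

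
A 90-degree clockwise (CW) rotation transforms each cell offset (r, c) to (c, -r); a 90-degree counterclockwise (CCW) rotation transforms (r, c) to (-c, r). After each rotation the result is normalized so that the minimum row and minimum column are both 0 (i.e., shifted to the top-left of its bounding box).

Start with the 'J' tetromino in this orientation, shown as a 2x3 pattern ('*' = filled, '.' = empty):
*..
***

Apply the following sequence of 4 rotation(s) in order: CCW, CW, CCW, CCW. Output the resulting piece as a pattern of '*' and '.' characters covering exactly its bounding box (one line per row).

Answer: ***
..*

Derivation:
Start:
*..
***
After rotation 1 (CCW):
.*
.*
**
After rotation 2 (CW):
*..
***
After rotation 3 (CCW):
.*
.*
**
After rotation 4 (CCW):
***
..*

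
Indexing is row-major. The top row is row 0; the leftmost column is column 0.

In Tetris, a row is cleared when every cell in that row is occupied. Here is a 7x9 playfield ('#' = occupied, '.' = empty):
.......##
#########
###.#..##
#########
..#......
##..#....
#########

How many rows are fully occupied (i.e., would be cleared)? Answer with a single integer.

Check each row:
  row 0: 7 empty cells -> not full
  row 1: 0 empty cells -> FULL (clear)
  row 2: 3 empty cells -> not full
  row 3: 0 empty cells -> FULL (clear)
  row 4: 8 empty cells -> not full
  row 5: 6 empty cells -> not full
  row 6: 0 empty cells -> FULL (clear)
Total rows cleared: 3

Answer: 3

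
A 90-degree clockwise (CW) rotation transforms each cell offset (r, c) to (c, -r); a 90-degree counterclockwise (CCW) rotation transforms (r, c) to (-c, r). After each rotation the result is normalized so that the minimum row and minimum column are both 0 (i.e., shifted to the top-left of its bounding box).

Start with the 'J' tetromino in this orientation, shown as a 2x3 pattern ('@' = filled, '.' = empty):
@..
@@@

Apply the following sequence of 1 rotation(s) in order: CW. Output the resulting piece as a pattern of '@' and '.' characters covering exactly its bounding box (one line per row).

Answer: @@
@.
@.

Derivation:
Start:
@..
@@@
After rotation 1 (CW):
@@
@.
@.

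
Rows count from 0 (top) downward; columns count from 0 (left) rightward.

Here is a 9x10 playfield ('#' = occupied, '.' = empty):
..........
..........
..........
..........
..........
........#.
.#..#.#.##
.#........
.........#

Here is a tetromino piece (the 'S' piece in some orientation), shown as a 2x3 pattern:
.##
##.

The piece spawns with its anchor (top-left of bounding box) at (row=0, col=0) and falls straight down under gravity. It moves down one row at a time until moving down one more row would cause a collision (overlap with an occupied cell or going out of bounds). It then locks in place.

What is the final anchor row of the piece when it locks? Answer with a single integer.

Spawn at (row=0, col=0). Try each row:
  row 0: fits
  row 1: fits
  row 2: fits
  row 3: fits
  row 4: fits
  row 5: blocked -> lock at row 4

Answer: 4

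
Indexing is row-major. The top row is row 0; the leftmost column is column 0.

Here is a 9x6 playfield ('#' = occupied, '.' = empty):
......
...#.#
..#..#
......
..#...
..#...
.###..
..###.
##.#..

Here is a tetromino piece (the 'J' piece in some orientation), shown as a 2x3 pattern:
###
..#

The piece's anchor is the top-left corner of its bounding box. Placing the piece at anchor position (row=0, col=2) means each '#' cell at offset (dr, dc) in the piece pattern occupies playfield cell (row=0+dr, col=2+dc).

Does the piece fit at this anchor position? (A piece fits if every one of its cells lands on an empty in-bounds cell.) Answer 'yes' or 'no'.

Answer: yes

Derivation:
Check each piece cell at anchor (0, 2):
  offset (0,0) -> (0,2): empty -> OK
  offset (0,1) -> (0,3): empty -> OK
  offset (0,2) -> (0,4): empty -> OK
  offset (1,2) -> (1,4): empty -> OK
All cells valid: yes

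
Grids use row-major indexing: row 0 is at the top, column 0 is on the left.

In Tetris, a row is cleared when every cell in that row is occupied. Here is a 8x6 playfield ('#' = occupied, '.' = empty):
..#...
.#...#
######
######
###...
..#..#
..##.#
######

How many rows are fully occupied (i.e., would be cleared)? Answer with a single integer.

Check each row:
  row 0: 5 empty cells -> not full
  row 1: 4 empty cells -> not full
  row 2: 0 empty cells -> FULL (clear)
  row 3: 0 empty cells -> FULL (clear)
  row 4: 3 empty cells -> not full
  row 5: 4 empty cells -> not full
  row 6: 3 empty cells -> not full
  row 7: 0 empty cells -> FULL (clear)
Total rows cleared: 3

Answer: 3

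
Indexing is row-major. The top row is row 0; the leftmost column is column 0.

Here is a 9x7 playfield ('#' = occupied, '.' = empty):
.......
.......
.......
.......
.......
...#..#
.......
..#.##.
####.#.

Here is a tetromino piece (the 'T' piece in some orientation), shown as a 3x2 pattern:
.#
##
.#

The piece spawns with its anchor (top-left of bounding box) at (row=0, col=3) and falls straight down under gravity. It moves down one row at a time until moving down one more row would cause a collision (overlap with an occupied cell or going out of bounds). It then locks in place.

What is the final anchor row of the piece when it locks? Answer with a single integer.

Spawn at (row=0, col=3). Try each row:
  row 0: fits
  row 1: fits
  row 2: fits
  row 3: fits
  row 4: blocked -> lock at row 3

Answer: 3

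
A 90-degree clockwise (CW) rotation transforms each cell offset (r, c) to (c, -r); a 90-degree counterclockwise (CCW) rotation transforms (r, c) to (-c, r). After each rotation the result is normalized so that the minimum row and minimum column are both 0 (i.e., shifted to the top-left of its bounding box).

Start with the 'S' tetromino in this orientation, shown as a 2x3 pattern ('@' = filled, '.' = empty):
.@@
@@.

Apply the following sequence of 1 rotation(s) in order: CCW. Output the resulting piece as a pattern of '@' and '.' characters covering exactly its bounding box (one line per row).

Answer: @.
@@
.@

Derivation:
Start:
.@@
@@.
After rotation 1 (CCW):
@.
@@
.@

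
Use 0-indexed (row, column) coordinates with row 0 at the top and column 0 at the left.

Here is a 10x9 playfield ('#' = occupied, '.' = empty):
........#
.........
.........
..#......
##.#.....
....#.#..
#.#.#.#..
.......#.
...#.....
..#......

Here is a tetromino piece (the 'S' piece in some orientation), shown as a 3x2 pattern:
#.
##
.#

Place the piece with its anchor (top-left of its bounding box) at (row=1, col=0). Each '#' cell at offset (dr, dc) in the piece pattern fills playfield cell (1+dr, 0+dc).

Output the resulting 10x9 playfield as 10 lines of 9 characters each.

Answer: ........#
#........
##.......
.##......
##.#.....
....#.#..
#.#.#.#..
.......#.
...#.....
..#......

Derivation:
Fill (1+0,0+0) = (1,0)
Fill (1+1,0+0) = (2,0)
Fill (1+1,0+1) = (2,1)
Fill (1+2,0+1) = (3,1)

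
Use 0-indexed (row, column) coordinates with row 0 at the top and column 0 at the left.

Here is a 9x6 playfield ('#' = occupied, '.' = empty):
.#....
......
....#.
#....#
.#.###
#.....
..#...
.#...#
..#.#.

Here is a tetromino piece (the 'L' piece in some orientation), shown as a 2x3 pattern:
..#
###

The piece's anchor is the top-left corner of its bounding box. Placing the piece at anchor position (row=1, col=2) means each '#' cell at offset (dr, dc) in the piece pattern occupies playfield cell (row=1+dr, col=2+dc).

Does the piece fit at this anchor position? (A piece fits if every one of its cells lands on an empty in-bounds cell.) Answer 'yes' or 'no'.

Answer: no

Derivation:
Check each piece cell at anchor (1, 2):
  offset (0,2) -> (1,4): empty -> OK
  offset (1,0) -> (2,2): empty -> OK
  offset (1,1) -> (2,3): empty -> OK
  offset (1,2) -> (2,4): occupied ('#') -> FAIL
All cells valid: no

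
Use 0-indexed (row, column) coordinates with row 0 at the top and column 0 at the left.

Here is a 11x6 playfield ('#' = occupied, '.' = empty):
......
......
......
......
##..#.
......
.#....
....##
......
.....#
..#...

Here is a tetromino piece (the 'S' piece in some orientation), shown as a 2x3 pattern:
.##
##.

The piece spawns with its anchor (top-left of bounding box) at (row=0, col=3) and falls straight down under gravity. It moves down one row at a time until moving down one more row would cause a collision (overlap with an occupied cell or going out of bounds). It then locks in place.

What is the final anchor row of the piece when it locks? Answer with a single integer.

Answer: 2

Derivation:
Spawn at (row=0, col=3). Try each row:
  row 0: fits
  row 1: fits
  row 2: fits
  row 3: blocked -> lock at row 2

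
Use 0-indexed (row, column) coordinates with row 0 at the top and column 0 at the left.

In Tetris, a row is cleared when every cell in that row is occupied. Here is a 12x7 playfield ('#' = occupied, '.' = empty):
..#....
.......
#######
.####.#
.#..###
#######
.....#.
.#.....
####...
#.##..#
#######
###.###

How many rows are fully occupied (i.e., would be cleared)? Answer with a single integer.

Check each row:
  row 0: 6 empty cells -> not full
  row 1: 7 empty cells -> not full
  row 2: 0 empty cells -> FULL (clear)
  row 3: 2 empty cells -> not full
  row 4: 3 empty cells -> not full
  row 5: 0 empty cells -> FULL (clear)
  row 6: 6 empty cells -> not full
  row 7: 6 empty cells -> not full
  row 8: 3 empty cells -> not full
  row 9: 3 empty cells -> not full
  row 10: 0 empty cells -> FULL (clear)
  row 11: 1 empty cell -> not full
Total rows cleared: 3

Answer: 3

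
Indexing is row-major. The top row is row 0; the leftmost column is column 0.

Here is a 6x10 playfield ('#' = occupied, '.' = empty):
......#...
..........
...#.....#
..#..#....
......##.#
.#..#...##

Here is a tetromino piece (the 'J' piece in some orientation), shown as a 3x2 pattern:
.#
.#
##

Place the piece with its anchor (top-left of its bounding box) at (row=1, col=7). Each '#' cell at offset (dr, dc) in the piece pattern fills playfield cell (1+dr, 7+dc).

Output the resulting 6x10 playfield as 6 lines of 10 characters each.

Answer: ......#...
........#.
...#....##
..#..#.##.
......##.#
.#..#...##

Derivation:
Fill (1+0,7+1) = (1,8)
Fill (1+1,7+1) = (2,8)
Fill (1+2,7+0) = (3,7)
Fill (1+2,7+1) = (3,8)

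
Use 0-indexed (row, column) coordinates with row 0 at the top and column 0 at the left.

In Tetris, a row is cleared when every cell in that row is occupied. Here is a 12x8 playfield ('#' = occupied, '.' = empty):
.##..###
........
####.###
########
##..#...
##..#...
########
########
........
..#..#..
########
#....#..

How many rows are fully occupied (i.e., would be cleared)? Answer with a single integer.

Answer: 4

Derivation:
Check each row:
  row 0: 3 empty cells -> not full
  row 1: 8 empty cells -> not full
  row 2: 1 empty cell -> not full
  row 3: 0 empty cells -> FULL (clear)
  row 4: 5 empty cells -> not full
  row 5: 5 empty cells -> not full
  row 6: 0 empty cells -> FULL (clear)
  row 7: 0 empty cells -> FULL (clear)
  row 8: 8 empty cells -> not full
  row 9: 6 empty cells -> not full
  row 10: 0 empty cells -> FULL (clear)
  row 11: 6 empty cells -> not full
Total rows cleared: 4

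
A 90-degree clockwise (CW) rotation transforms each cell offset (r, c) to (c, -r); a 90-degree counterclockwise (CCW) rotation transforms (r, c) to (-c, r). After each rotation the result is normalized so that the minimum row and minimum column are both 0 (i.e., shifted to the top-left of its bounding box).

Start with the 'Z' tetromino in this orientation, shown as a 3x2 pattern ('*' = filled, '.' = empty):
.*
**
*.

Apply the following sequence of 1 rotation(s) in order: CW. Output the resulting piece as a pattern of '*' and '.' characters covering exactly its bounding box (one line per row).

Answer: **.
.**

Derivation:
Start:
.*
**
*.
After rotation 1 (CW):
**.
.**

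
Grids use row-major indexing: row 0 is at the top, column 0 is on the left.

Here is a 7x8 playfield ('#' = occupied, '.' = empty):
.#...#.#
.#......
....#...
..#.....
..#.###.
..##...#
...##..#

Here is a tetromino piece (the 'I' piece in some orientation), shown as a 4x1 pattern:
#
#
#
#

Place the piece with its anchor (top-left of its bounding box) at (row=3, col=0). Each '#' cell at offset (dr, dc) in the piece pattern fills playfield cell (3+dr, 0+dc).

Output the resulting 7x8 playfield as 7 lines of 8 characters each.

Answer: .#...#.#
.#......
....#...
#.#.....
#.#.###.
#.##...#
#..##..#

Derivation:
Fill (3+0,0+0) = (3,0)
Fill (3+1,0+0) = (4,0)
Fill (3+2,0+0) = (5,0)
Fill (3+3,0+0) = (6,0)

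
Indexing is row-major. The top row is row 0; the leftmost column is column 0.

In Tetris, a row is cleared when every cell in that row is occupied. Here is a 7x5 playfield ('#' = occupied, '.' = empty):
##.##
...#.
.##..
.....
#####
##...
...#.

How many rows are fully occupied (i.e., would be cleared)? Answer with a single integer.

Answer: 1

Derivation:
Check each row:
  row 0: 1 empty cell -> not full
  row 1: 4 empty cells -> not full
  row 2: 3 empty cells -> not full
  row 3: 5 empty cells -> not full
  row 4: 0 empty cells -> FULL (clear)
  row 5: 3 empty cells -> not full
  row 6: 4 empty cells -> not full
Total rows cleared: 1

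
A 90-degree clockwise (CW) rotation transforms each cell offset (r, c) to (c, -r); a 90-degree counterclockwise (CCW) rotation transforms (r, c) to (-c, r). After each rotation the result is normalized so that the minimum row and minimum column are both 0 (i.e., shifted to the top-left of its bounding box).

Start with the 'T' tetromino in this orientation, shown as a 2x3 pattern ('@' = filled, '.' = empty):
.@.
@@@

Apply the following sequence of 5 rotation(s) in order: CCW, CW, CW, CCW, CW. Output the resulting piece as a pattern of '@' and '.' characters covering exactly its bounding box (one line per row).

Start:
.@.
@@@
After rotation 1 (CCW):
.@
@@
.@
After rotation 2 (CW):
.@.
@@@
After rotation 3 (CW):
@.
@@
@.
After rotation 4 (CCW):
.@.
@@@
After rotation 5 (CW):
@.
@@
@.

Answer: @.
@@
@.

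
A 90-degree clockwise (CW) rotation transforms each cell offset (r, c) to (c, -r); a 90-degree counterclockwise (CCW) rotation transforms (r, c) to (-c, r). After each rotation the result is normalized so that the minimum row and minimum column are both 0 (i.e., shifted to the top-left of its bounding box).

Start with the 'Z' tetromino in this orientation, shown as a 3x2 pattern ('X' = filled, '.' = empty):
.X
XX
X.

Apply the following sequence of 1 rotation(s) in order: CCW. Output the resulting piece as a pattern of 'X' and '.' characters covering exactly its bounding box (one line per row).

Start:
.X
XX
X.
After rotation 1 (CCW):
XX.
.XX

Answer: XX.
.XX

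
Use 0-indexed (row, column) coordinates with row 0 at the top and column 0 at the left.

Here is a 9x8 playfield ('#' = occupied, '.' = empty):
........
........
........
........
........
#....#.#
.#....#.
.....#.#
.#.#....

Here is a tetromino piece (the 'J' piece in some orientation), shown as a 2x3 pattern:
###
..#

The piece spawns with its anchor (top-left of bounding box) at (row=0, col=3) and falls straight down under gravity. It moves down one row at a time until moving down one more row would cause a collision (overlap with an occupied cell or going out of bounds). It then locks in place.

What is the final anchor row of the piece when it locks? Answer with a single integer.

Answer: 3

Derivation:
Spawn at (row=0, col=3). Try each row:
  row 0: fits
  row 1: fits
  row 2: fits
  row 3: fits
  row 4: blocked -> lock at row 3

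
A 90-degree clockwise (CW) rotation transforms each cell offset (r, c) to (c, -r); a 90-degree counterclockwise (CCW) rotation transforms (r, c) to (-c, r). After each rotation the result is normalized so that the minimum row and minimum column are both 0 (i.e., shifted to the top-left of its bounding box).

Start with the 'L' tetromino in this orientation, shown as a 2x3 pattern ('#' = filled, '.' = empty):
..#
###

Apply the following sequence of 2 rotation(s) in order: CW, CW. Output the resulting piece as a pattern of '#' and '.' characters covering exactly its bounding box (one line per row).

Start:
..#
###
After rotation 1 (CW):
#.
#.
##
After rotation 2 (CW):
###
#..

Answer: ###
#..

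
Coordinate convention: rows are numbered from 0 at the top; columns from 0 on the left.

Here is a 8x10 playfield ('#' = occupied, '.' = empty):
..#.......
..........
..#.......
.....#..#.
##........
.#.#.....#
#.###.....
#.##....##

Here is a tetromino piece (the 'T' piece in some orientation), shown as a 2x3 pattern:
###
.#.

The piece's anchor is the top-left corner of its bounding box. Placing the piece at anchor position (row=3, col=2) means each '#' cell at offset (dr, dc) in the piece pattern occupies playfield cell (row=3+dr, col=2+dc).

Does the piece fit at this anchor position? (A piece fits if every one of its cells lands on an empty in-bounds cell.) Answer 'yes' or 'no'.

Answer: yes

Derivation:
Check each piece cell at anchor (3, 2):
  offset (0,0) -> (3,2): empty -> OK
  offset (0,1) -> (3,3): empty -> OK
  offset (0,2) -> (3,4): empty -> OK
  offset (1,1) -> (4,3): empty -> OK
All cells valid: yes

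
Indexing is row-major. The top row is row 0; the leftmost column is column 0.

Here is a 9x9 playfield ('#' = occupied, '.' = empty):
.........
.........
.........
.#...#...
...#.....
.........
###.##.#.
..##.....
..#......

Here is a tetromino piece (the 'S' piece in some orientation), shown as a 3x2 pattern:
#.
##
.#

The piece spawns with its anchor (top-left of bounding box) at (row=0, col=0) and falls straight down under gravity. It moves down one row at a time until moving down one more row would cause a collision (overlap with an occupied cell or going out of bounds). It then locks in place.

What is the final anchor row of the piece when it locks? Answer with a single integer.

Spawn at (row=0, col=0). Try each row:
  row 0: fits
  row 1: blocked -> lock at row 0

Answer: 0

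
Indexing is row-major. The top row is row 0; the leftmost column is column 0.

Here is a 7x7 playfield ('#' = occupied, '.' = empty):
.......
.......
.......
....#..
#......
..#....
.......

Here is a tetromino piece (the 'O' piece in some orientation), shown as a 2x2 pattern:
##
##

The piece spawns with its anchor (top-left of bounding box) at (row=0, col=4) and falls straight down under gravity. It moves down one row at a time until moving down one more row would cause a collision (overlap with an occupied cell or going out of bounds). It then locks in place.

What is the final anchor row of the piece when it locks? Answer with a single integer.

Answer: 1

Derivation:
Spawn at (row=0, col=4). Try each row:
  row 0: fits
  row 1: fits
  row 2: blocked -> lock at row 1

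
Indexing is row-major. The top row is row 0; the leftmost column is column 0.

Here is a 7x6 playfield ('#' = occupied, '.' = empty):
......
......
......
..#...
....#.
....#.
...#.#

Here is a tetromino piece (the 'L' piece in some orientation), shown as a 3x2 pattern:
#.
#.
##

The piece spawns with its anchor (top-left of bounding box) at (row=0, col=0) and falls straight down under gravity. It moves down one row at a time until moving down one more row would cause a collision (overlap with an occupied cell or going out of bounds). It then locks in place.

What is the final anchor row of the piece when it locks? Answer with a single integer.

Answer: 4

Derivation:
Spawn at (row=0, col=0). Try each row:
  row 0: fits
  row 1: fits
  row 2: fits
  row 3: fits
  row 4: fits
  row 5: blocked -> lock at row 4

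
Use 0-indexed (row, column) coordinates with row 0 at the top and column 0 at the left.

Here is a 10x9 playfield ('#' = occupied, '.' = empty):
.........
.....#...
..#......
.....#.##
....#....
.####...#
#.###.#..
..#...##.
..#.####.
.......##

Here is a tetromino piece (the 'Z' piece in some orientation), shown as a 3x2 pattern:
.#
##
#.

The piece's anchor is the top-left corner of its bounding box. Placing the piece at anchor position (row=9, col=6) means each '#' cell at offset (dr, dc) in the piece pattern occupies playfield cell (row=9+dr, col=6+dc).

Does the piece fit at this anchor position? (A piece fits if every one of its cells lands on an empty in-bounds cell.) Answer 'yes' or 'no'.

Answer: no

Derivation:
Check each piece cell at anchor (9, 6):
  offset (0,1) -> (9,7): occupied ('#') -> FAIL
  offset (1,0) -> (10,6): out of bounds -> FAIL
  offset (1,1) -> (10,7): out of bounds -> FAIL
  offset (2,0) -> (11,6): out of bounds -> FAIL
All cells valid: no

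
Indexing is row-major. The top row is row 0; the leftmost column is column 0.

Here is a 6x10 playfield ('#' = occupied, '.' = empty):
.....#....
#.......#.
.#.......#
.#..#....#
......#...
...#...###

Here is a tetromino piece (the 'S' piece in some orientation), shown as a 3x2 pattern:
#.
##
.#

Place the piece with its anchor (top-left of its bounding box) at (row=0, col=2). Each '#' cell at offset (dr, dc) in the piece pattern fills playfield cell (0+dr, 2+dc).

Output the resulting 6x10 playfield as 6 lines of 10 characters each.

Fill (0+0,2+0) = (0,2)
Fill (0+1,2+0) = (1,2)
Fill (0+1,2+1) = (1,3)
Fill (0+2,2+1) = (2,3)

Answer: ..#..#....
#.##....#.
.#.#.....#
.#..#....#
......#...
...#...###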